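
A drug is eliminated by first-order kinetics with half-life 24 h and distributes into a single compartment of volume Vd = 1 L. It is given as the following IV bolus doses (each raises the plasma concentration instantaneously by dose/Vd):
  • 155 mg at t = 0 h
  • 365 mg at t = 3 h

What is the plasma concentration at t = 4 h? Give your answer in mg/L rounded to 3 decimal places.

k = ln 2 / 24 = 0.02888 per h
Dose 1 (155 mg at t=0 h): 155·exp(−0.02888·4) = 138.089 mg/L
Dose 2 (365 mg at t=3 h): 365·exp(−0.02888·1) = 354.609 mg/L
C(4) = 138.089 + 354.609 = 492.698 mg/L

492.698 mg/L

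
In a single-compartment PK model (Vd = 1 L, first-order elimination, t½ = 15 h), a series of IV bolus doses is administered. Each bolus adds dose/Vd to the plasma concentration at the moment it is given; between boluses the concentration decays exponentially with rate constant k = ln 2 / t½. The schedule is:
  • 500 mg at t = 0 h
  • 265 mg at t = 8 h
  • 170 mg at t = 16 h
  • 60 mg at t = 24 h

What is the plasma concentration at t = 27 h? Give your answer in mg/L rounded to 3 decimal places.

408.216 mg/L

k = ln 2 / 15 = 0.04621 per h
Dose 1 (500 mg at t=0 h): 500·exp(−0.04621·27) = 143.587 mg/L
Dose 2 (265 mg at t=8 h): 265·exp(−0.04621·19) = 110.139 mg/L
Dose 3 (170 mg at t=16 h): 170·exp(−0.04621·11) = 102.257 mg/L
Dose 4 (60 mg at t=24 h): 60·exp(−0.04621·3) = 52.233 mg/L
C(27) = 143.587 + 110.139 + 102.257 + 52.233 = 408.216 mg/L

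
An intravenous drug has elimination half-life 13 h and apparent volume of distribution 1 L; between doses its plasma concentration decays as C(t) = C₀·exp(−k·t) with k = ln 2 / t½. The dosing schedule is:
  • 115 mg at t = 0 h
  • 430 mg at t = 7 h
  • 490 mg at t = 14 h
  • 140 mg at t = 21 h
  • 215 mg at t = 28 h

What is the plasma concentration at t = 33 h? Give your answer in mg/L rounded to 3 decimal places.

543.736 mg/L

k = ln 2 / 13 = 0.05332 per h
Dose 1 (115 mg at t=0 h): 115·exp(−0.05332·33) = 19.795 mg/L
Dose 2 (430 mg at t=7 h): 430·exp(−0.05332·26) = 107.500 mg/L
Dose 3 (490 mg at t=14 h): 490·exp(−0.05332·19) = 177.922 mg/L
Dose 4 (140 mg at t=21 h): 140·exp(−0.05332·12) = 73.834 mg/L
Dose 5 (215 mg at t=28 h): 215·exp(−0.05332·5) = 164.686 mg/L
C(33) = 19.795 + 107.500 + 177.922 + 73.834 + 164.686 = 543.736 mg/L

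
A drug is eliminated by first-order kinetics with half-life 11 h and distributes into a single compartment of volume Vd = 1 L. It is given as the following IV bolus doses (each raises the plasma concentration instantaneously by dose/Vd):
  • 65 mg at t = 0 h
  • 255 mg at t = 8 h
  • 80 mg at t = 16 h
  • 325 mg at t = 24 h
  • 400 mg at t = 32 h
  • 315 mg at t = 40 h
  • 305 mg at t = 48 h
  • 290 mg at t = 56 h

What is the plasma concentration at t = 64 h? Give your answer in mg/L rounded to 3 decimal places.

k = ln 2 / 11 = 0.06301 per h
Dose 1 (65 mg at t=0 h): 65·exp(−0.06301·64) = 1.152 mg/L
Dose 2 (255 mg at t=8 h): 255·exp(−0.06301·56) = 7.482 mg/L
Dose 3 (80 mg at t=16 h): 80·exp(−0.06301·48) = 3.886 mg/L
Dose 4 (325 mg at t=24 h): 325·exp(−0.06301·40) = 26.135 mg/L
Dose 5 (400 mg at t=32 h): 400·exp(−0.06301·32) = 53.252 mg/L
Dose 6 (315 mg at t=40 h): 315·exp(−0.06301·24) = 69.425 mg/L
Dose 7 (305 mg at t=48 h): 305·exp(−0.06301·16) = 111.285 mg/L
Dose 8 (290 mg at t=56 h): 290·exp(−0.06301·8) = 175.173 mg/L
C(64) = 1.152 + 7.482 + 3.886 + 26.135 + 53.252 + 69.425 + 111.285 + 175.173 = 447.791 mg/L

447.791 mg/L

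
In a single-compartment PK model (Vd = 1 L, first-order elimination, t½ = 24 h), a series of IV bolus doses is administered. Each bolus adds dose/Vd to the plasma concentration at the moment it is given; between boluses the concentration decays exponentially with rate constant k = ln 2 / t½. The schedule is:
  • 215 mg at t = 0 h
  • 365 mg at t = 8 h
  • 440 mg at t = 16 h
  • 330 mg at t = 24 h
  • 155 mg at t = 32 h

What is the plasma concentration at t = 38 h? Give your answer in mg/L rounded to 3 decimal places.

k = ln 2 / 24 = 0.02888 per h
Dose 1 (215 mg at t=0 h): 215·exp(−0.02888·38) = 71.748 mg/L
Dose 2 (365 mg at t=8 h): 365·exp(−0.02888·30) = 153.464 mg/L
Dose 3 (440 mg at t=16 h): 440·exp(−0.02888·22) = 233.082 mg/L
Dose 4 (330 mg at t=24 h): 330·exp(−0.02888·14) = 220.249 mg/L
Dose 5 (155 mg at t=32 h): 155·exp(−0.02888·6) = 130.339 mg/L
C(38) = 71.748 + 153.464 + 233.082 + 220.249 + 130.339 = 808.881 mg/L

808.881 mg/L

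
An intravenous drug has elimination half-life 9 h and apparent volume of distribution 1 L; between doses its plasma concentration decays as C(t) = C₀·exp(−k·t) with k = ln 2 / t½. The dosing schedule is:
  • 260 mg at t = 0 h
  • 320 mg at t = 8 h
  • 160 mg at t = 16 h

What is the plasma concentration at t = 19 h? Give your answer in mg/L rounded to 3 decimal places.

k = ln 2 / 9 = 0.07702 per h
Dose 1 (260 mg at t=0 h): 260·exp(−0.07702·19) = 60.182 mg/L
Dose 2 (320 mg at t=8 h): 320·exp(−0.07702·11) = 137.159 mg/L
Dose 3 (160 mg at t=16 h): 160·exp(−0.07702·3) = 126.992 mg/L
C(19) = 60.182 + 137.159 + 126.992 = 324.333 mg/L

324.333 mg/L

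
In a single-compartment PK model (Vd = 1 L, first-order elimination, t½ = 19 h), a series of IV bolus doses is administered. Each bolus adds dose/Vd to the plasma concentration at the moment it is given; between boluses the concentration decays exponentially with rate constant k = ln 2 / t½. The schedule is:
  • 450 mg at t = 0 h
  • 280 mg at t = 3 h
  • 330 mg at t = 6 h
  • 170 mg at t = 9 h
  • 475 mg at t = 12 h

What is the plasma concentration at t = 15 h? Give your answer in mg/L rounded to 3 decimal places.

k = ln 2 / 19 = 0.03648 per h
Dose 1 (450 mg at t=0 h): 450·exp(−0.03648·15) = 260.350 mg/L
Dose 2 (280 mg at t=3 h): 280·exp(−0.03648·12) = 180.731 mg/L
Dose 3 (330 mg at t=6 h): 330·exp(−0.03648·9) = 237.641 mg/L
Dose 4 (170 mg at t=9 h): 170·exp(−0.03648·6) = 136.580 mg/L
Dose 5 (475 mg at t=12 h): 475·exp(−0.03648·3) = 425.758 mg/L
C(15) = 260.350 + 180.731 + 237.641 + 136.580 + 425.758 = 1241.060 mg/L

1241.060 mg/L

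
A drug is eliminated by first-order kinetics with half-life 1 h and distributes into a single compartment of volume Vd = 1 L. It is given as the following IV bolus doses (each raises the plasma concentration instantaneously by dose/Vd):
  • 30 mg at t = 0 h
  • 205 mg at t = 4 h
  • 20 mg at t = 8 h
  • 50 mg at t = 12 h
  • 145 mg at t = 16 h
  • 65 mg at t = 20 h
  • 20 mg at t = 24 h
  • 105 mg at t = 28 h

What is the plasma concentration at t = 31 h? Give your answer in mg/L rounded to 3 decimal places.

k = ln 2 / 1 = 0.69315 per h
Dose 1 (30 mg at t=0 h): 30·exp(−0.69315·31) = 0.000 mg/L
Dose 2 (205 mg at t=4 h): 205·exp(−0.69315·27) = 0.000 mg/L
Dose 3 (20 mg at t=8 h): 20·exp(−0.69315·23) = 0.000 mg/L
Dose 4 (50 mg at t=12 h): 50·exp(−0.69315·19) = 0.000 mg/L
Dose 5 (145 mg at t=16 h): 145·exp(−0.69315·15) = 0.004 mg/L
Dose 6 (65 mg at t=20 h): 65·exp(−0.69315·11) = 0.032 mg/L
Dose 7 (20 mg at t=24 h): 20·exp(−0.69315·7) = 0.156 mg/L
Dose 8 (105 mg at t=28 h): 105·exp(−0.69315·3) = 13.125 mg/L
C(31) = 0.000 + 0.000 + 0.000 + 0.000 + 0.004 + 0.032 + 0.156 + 13.125 = 13.318 mg/L

13.318 mg/L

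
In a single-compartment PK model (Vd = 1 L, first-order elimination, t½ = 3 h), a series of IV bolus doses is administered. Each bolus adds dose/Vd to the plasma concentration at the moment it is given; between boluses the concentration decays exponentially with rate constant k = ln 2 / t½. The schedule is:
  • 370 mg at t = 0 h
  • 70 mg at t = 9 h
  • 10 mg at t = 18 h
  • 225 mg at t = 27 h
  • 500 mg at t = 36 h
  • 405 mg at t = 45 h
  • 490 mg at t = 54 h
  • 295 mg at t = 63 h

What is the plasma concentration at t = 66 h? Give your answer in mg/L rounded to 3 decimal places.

k = ln 2 / 3 = 0.23105 per h
Dose 1 (370 mg at t=0 h): 370·exp(−0.23105·66) = 0.000 mg/L
Dose 2 (70 mg at t=9 h): 70·exp(−0.23105·57) = 0.000 mg/L
Dose 3 (10 mg at t=18 h): 10·exp(−0.23105·48) = 0.000 mg/L
Dose 4 (225 mg at t=27 h): 225·exp(−0.23105·39) = 0.027 mg/L
Dose 5 (500 mg at t=36 h): 500·exp(−0.23105·30) = 0.488 mg/L
Dose 6 (405 mg at t=45 h): 405·exp(−0.23105·21) = 3.164 mg/L
Dose 7 (490 mg at t=54 h): 490·exp(−0.23105·12) = 30.625 mg/L
Dose 8 (295 mg at t=63 h): 295·exp(−0.23105·3) = 147.500 mg/L
C(66) = 0.000 + 0.000 + 0.000 + 0.027 + 0.488 + 3.164 + 30.625 + 147.500 = 181.805 mg/L

181.805 mg/L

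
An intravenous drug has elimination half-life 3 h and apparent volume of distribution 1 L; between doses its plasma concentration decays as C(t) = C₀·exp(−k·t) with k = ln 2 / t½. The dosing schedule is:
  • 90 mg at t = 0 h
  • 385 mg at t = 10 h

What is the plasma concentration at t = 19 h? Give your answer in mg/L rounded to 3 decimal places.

k = ln 2 / 3 = 0.23105 per h
Dose 1 (90 mg at t=0 h): 90·exp(−0.23105·19) = 1.116 mg/L
Dose 2 (385 mg at t=10 h): 385·exp(−0.23105·9) = 48.125 mg/L
C(19) = 1.116 + 48.125 = 49.241 mg/L

49.241 mg/L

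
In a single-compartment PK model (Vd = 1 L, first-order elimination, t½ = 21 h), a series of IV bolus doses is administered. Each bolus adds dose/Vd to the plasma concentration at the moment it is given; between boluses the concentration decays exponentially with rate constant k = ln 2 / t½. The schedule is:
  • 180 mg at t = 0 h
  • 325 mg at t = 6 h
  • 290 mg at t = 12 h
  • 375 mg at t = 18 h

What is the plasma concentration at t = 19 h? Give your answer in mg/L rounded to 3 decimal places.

900.747 mg/L

k = ln 2 / 21 = 0.03301 per h
Dose 1 (180 mg at t=0 h): 180·exp(−0.03301·19) = 96.142 mg/L
Dose 2 (325 mg at t=6 h): 325·exp(−0.03301·13) = 211.608 mg/L
Dose 3 (290 mg at t=12 h): 290·exp(−0.03301·7) = 230.173 mg/L
Dose 4 (375 mg at t=18 h): 375·exp(−0.03301·1) = 362.824 mg/L
C(19) = 96.142 + 211.608 + 230.173 + 362.824 = 900.747 mg/L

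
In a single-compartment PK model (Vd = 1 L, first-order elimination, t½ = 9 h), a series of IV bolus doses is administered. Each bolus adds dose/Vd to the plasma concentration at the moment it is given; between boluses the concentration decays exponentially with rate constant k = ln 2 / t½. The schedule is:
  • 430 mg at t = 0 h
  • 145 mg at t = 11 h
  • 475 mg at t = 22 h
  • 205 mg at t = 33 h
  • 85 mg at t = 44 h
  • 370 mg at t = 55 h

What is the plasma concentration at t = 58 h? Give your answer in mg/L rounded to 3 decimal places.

k = ln 2 / 9 = 0.07702 per h
Dose 1 (430 mg at t=0 h): 430·exp(−0.07702·58) = 4.937 mg/L
Dose 2 (145 mg at t=11 h): 145·exp(−0.07702·47) = 3.884 mg/L
Dose 3 (475 mg at t=22 h): 475·exp(−0.07702·36) = 29.688 mg/L
Dose 4 (205 mg at t=33 h): 205·exp(−0.07702·25) = 29.892 mg/L
Dose 5 (85 mg at t=44 h): 85·exp(−0.07702·14) = 28.917 mg/L
Dose 6 (370 mg at t=55 h): 370·exp(−0.07702·3) = 293.669 mg/L
C(58) = 4.937 + 3.884 + 29.688 + 29.892 + 28.917 + 293.669 = 390.988 mg/L

390.988 mg/L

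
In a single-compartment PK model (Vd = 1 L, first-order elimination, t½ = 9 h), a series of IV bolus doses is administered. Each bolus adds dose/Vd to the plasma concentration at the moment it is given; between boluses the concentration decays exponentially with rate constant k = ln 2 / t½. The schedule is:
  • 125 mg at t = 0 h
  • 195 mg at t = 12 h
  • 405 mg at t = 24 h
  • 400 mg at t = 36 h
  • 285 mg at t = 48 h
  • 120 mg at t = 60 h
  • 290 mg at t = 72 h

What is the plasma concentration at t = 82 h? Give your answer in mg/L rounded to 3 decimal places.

k = ln 2 / 9 = 0.07702 per h
Dose 1 (125 mg at t=0 h): 125·exp(−0.07702·82) = 0.226 mg/L
Dose 2 (195 mg at t=12 h): 195·exp(−0.07702·70) = 0.889 mg/L
Dose 3 (405 mg at t=24 h): 405·exp(−0.07702·58) = 4.650 mg/L
Dose 4 (400 mg at t=36 h): 400·exp(−0.07702·46) = 11.573 mg/L
Dose 5 (285 mg at t=48 h): 285·exp(−0.07702·34) = 20.779 mg/L
Dose 6 (120 mg at t=60 h): 120·exp(−0.07702·22) = 22.046 mg/L
Dose 7 (290 mg at t=72 h): 290·exp(−0.07702·10) = 134.252 mg/L
C(82) = 0.226 + 0.889 + 4.650 + 11.573 + 20.779 + 22.046 + 134.252 = 194.415 mg/L

194.415 mg/L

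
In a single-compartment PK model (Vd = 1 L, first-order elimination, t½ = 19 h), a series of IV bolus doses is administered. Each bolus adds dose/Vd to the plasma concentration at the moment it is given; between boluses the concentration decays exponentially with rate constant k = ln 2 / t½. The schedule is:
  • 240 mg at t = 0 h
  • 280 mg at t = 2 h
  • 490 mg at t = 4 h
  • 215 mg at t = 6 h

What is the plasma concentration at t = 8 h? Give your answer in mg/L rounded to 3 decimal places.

k = ln 2 / 19 = 0.03648 per h
Dose 1 (240 mg at t=0 h): 240·exp(−0.03648·8) = 179.251 mg/L
Dose 2 (280 mg at t=2 h): 280·exp(−0.03648·6) = 224.955 mg/L
Dose 3 (490 mg at t=4 h): 490·exp(−0.03648·4) = 423.469 mg/L
Dose 4 (215 mg at t=6 h): 215·exp(−0.03648·2) = 199.872 mg/L
C(8) = 179.251 + 224.955 + 423.469 + 199.872 = 1027.547 mg/L

1027.547 mg/L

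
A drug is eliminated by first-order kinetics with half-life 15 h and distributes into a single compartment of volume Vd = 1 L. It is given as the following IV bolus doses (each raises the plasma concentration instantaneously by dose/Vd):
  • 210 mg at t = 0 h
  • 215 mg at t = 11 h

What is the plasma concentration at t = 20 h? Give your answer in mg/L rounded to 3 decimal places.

225.186 mg/L

k = ln 2 / 15 = 0.04621 per h
Dose 1 (210 mg at t=0 h): 210·exp(−0.04621·20) = 83.339 mg/L
Dose 2 (215 mg at t=11 h): 215·exp(−0.04621·9) = 141.847 mg/L
C(20) = 83.339 + 141.847 = 225.186 mg/L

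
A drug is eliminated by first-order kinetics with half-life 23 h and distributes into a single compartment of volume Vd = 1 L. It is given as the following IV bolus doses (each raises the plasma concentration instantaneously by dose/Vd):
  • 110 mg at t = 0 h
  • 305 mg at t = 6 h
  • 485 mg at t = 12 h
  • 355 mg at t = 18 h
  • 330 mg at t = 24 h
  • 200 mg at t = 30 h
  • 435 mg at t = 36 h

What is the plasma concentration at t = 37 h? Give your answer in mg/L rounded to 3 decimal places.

1391.533 mg/L

k = ln 2 / 23 = 0.03014 per h
Dose 1 (110 mg at t=0 h): 110·exp(−0.03014·37) = 36.068 mg/L
Dose 2 (305 mg at t=6 h): 305·exp(−0.03014·31) = 119.830 mg/L
Dose 3 (485 mg at t=12 h): 485·exp(−0.03014·25) = 228.315 mg/L
Dose 4 (355 mg at t=18 h): 355·exp(−0.03014·19) = 200.240 mg/L
Dose 5 (330 mg at t=24 h): 330·exp(−0.03014·13) = 223.032 mg/L
Dose 6 (200 mg at t=30 h): 200·exp(−0.03014·7) = 161.962 mg/L
Dose 7 (435 mg at t=36 h): 435·exp(−0.03014·1) = 422.086 mg/L
C(37) = 36.068 + 119.830 + 228.315 + 200.240 + 223.032 + 161.962 + 422.086 = 1391.533 mg/L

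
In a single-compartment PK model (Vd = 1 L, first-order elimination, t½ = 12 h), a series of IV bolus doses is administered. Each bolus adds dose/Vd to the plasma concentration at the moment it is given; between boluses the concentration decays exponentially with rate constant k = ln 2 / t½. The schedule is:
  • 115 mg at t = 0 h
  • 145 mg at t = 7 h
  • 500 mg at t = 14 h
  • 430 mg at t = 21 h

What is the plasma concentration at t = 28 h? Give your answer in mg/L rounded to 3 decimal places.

k = ln 2 / 12 = 0.05776 per h
Dose 1 (115 mg at t=0 h): 115·exp(−0.05776·28) = 22.819 mg/L
Dose 2 (145 mg at t=7 h): 145·exp(−0.05776·21) = 43.109 mg/L
Dose 3 (500 mg at t=14 h): 500·exp(−0.05776·14) = 222.725 mg/L
Dose 4 (430 mg at t=21 h): 430·exp(−0.05776·7) = 286.991 mg/L
C(28) = 22.819 + 43.109 + 222.725 + 286.991 = 575.643 mg/L

575.643 mg/L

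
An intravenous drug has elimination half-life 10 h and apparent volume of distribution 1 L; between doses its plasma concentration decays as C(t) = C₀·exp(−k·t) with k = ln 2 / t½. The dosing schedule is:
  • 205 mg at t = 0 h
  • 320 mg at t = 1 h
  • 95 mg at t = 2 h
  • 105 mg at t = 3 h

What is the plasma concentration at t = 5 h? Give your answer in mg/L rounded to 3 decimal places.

556.043 mg/L

k = ln 2 / 10 = 0.06931 per h
Dose 1 (205 mg at t=0 h): 205·exp(−0.06931·5) = 144.957 mg/L
Dose 2 (320 mg at t=1 h): 320·exp(−0.06931·4) = 242.515 mg/L
Dose 3 (95 mg at t=2 h): 95·exp(−0.06931·3) = 77.164 mg/L
Dose 4 (105 mg at t=3 h): 105·exp(−0.06931·2) = 91.408 mg/L
C(5) = 144.957 + 242.515 + 77.164 + 91.408 = 556.043 mg/L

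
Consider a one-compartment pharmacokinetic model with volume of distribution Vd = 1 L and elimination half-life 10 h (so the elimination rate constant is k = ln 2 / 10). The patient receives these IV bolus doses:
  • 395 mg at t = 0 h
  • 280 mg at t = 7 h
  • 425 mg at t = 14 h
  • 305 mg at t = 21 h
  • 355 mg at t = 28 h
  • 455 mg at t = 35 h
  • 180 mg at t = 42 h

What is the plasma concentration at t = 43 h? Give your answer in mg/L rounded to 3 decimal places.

721.248 mg/L

k = ln 2 / 10 = 0.06931 per h
Dose 1 (395 mg at t=0 h): 395·exp(−0.06931·43) = 20.052 mg/L
Dose 2 (280 mg at t=7 h): 280·exp(−0.06931·36) = 23.091 mg/L
Dose 3 (425 mg at t=14 h): 425·exp(−0.06931·29) = 56.938 mg/L
Dose 4 (305 mg at t=21 h): 305·exp(−0.06931·22) = 66.379 mg/L
Dose 5 (355 mg at t=28 h): 355·exp(−0.06931·15) = 125.511 mg/L
Dose 6 (455 mg at t=35 h): 455·exp(−0.06931·8) = 261.329 mg/L
Dose 7 (180 mg at t=42 h): 180·exp(−0.06931·1) = 167.946 mg/L
C(43) = 20.052 + 23.091 + 56.938 + 66.379 + 125.511 + 261.329 + 167.946 = 721.248 mg/L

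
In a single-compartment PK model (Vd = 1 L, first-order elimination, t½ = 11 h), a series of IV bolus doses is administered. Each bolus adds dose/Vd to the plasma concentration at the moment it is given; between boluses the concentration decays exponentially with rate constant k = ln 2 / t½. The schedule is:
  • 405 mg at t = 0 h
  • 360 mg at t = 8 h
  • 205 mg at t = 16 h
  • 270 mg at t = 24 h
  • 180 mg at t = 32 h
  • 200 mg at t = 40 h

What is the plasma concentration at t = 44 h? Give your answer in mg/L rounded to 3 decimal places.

k = ln 2 / 11 = 0.06301 per h
Dose 1 (405 mg at t=0 h): 405·exp(−0.06301·44) = 25.312 mg/L
Dose 2 (360 mg at t=8 h): 360·exp(−0.06301·36) = 37.249 mg/L
Dose 3 (205 mg at t=16 h): 205·exp(−0.06301·28) = 35.115 mg/L
Dose 4 (270 mg at t=24 h): 270·exp(−0.06301·20) = 76.566 mg/L
Dose 5 (180 mg at t=32 h): 180·exp(−0.06301·12) = 84.504 mg/L
Dose 6 (200 mg at t=40 h): 200·exp(−0.06301·4) = 155.441 mg/L
C(44) = 25.312 + 37.249 + 35.115 + 76.566 + 84.504 + 155.441 = 414.187 mg/L

414.187 mg/L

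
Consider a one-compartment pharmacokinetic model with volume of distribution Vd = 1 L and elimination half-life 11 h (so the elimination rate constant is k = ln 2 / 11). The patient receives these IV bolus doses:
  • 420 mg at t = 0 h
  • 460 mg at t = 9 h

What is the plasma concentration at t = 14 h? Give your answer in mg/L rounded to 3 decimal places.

509.509 mg/L

k = ln 2 / 11 = 0.06301 per h
Dose 1 (420 mg at t=0 h): 420·exp(−0.06301·14) = 173.828 mg/L
Dose 2 (460 mg at t=9 h): 460·exp(−0.06301·5) = 335.680 mg/L
C(14) = 173.828 + 335.680 = 509.509 mg/L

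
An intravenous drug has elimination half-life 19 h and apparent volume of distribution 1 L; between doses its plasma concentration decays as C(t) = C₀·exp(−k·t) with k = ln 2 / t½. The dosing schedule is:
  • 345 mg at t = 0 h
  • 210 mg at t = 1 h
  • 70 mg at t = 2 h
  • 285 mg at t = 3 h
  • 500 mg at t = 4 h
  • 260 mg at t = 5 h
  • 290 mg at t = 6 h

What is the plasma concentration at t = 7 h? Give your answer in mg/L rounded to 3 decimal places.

k = ln 2 / 19 = 0.03648 per h
Dose 1 (345 mg at t=0 h): 345·exp(−0.03648·7) = 267.247 mg/L
Dose 2 (210 mg at t=1 h): 210·exp(−0.03648·6) = 168.716 mg/L
Dose 3 (70 mg at t=2 h): 70·exp(−0.03648·5) = 58.328 mg/L
Dose 4 (285 mg at t=3 h): 285·exp(−0.03648·4) = 246.303 mg/L
Dose 5 (500 mg at t=4 h): 500·exp(−0.03648·3) = 448.166 mg/L
Dose 6 (260 mg at t=5 h): 260·exp(−0.03648·2) = 241.705 mg/L
Dose 7 (290 mg at t=6 h): 290·exp(−0.03648·1) = 279.611 mg/L
C(7) = 267.247 + 168.716 + 58.328 + 246.303 + 448.166 + 241.705 + 279.611 = 1710.078 mg/L

1710.078 mg/L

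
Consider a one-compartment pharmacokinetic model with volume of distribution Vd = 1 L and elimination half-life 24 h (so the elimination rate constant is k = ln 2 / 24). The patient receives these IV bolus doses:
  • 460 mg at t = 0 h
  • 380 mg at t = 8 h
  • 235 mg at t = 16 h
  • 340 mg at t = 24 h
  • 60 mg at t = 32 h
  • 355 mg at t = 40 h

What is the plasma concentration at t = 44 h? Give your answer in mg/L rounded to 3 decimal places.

917.628 mg/L

k = ln 2 / 24 = 0.02888 per h
Dose 1 (460 mg at t=0 h): 460·exp(−0.02888·44) = 129.083 mg/L
Dose 2 (380 mg at t=8 h): 380·exp(−0.02888·36) = 134.350 mg/L
Dose 3 (235 mg at t=16 h): 235·exp(−0.02888·28) = 104.681 mg/L
Dose 4 (340 mg at t=24 h): 340·exp(−0.02888·20) = 190.819 mg/L
Dose 5 (60 mg at t=32 h): 60·exp(−0.02888·12) = 42.426 mg/L
Dose 6 (355 mg at t=40 h): 355·exp(−0.02888·4) = 316.269 mg/L
C(44) = 129.083 + 134.350 + 104.681 + 190.819 + 42.426 + 316.269 = 917.628 mg/L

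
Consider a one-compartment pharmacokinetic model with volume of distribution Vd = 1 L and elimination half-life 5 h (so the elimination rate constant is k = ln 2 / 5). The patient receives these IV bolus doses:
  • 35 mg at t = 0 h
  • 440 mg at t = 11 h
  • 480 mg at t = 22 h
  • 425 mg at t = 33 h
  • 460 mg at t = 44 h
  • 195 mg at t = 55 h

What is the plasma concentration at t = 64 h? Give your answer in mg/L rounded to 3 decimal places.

92.239 mg/L

k = ln 2 / 5 = 0.13863 per h
Dose 1 (35 mg at t=0 h): 35·exp(−0.13863·64) = 0.005 mg/L
Dose 2 (440 mg at t=11 h): 440·exp(−0.13863·53) = 0.283 mg/L
Dose 3 (480 mg at t=22 h): 480·exp(−0.13863·42) = 1.421 mg/L
Dose 4 (425 mg at t=33 h): 425·exp(−0.13863·31) = 5.781 mg/L
Dose 5 (460 mg at t=44 h): 460·exp(−0.13863·20) = 28.750 mg/L
Dose 6 (195 mg at t=55 h): 195·exp(−0.13863·9) = 55.999 mg/L
C(64) = 0.005 + 0.283 + 1.421 + 5.781 + 28.750 + 55.999 = 92.239 mg/L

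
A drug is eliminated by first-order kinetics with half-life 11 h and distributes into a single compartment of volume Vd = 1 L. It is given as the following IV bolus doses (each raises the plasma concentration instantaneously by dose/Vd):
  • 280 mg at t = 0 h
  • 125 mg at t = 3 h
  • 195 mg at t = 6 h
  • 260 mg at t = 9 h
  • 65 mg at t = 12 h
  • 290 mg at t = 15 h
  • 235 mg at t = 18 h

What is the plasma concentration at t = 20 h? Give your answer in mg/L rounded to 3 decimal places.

k = ln 2 / 11 = 0.06301 per h
Dose 1 (280 mg at t=0 h): 280·exp(−0.06301·20) = 79.402 mg/L
Dose 2 (125 mg at t=3 h): 125·exp(−0.06301·17) = 42.823 mg/L
Dose 3 (195 mg at t=6 h): 195·exp(−0.06301·14) = 80.706 mg/L
Dose 4 (260 mg at t=9 h): 260·exp(−0.06301·11) = 130.000 mg/L
Dose 5 (65 mg at t=12 h): 65·exp(−0.06301·8) = 39.263 mg/L
Dose 6 (290 mg at t=15 h): 290·exp(−0.06301·5) = 211.625 mg/L
Dose 7 (235 mg at t=18 h): 235·exp(−0.06301·2) = 207.174 mg/L
C(20) = 79.402 + 42.823 + 80.706 + 130.000 + 39.263 + 211.625 + 207.174 = 790.993 mg/L

790.993 mg/L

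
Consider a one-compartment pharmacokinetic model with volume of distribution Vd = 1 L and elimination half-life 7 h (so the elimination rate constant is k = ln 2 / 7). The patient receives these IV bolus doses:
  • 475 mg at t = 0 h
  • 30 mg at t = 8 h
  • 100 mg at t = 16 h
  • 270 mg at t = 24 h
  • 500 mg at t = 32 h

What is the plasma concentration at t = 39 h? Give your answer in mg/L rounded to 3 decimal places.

k = ln 2 / 7 = 0.09902 per h
Dose 1 (475 mg at t=0 h): 475·exp(−0.09902·39) = 9.989 mg/L
Dose 2 (30 mg at t=8 h): 30·exp(−0.09902·31) = 1.393 mg/L
Dose 3 (100 mg at t=16 h): 100·exp(−0.09902·23) = 10.254 mg/L
Dose 4 (270 mg at t=24 h): 270·exp(−0.09902·15) = 61.136 mg/L
Dose 5 (500 mg at t=32 h): 500·exp(−0.09902·7) = 250.000 mg/L
C(39) = 9.989 + 1.393 + 10.254 + 61.136 + 250.000 = 332.773 mg/L

332.773 mg/L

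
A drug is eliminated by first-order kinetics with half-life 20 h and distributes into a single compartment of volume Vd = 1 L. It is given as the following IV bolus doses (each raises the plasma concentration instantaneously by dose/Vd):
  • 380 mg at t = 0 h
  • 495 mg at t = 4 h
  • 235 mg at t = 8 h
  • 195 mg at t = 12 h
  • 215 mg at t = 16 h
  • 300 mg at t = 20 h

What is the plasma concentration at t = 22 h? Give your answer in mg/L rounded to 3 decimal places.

1179.630 mg/L

k = ln 2 / 20 = 0.03466 per h
Dose 1 (380 mg at t=0 h): 380·exp(−0.03466·22) = 177.276 mg/L
Dose 2 (495 mg at t=4 h): 495·exp(−0.03466·18) = 265.264 mg/L
Dose 3 (235 mg at t=8 h): 235·exp(−0.03466·14) = 144.659 mg/L
Dose 4 (195 mg at t=12 h): 195·exp(−0.03466·10) = 137.886 mg/L
Dose 5 (215 mg at t=16 h): 215·exp(−0.03466·6) = 174.634 mg/L
Dose 6 (300 mg at t=20 h): 300·exp(−0.03466·2) = 279.910 mg/L
C(22) = 177.276 + 265.264 + 144.659 + 137.886 + 174.634 + 279.910 = 1179.630 mg/L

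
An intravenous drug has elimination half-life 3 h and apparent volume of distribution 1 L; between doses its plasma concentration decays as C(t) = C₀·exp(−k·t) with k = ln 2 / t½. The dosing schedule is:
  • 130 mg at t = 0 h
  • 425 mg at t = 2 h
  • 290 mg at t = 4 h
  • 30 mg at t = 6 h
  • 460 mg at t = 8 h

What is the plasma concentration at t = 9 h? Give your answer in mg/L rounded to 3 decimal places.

k = ln 2 / 3 = 0.23105 per h
Dose 1 (130 mg at t=0 h): 130·exp(−0.23105·9) = 16.250 mg/L
Dose 2 (425 mg at t=2 h): 425·exp(−0.23105·7) = 84.331 mg/L
Dose 3 (290 mg at t=4 h): 290·exp(−0.23105·5) = 91.344 mg/L
Dose 4 (30 mg at t=6 h): 30·exp(−0.23105·3) = 15.000 mg/L
Dose 5 (460 mg at t=8 h): 460·exp(−0.23105·1) = 365.102 mg/L
C(9) = 16.250 + 84.331 + 91.344 + 15.000 + 365.102 = 572.027 mg/L

572.027 mg/L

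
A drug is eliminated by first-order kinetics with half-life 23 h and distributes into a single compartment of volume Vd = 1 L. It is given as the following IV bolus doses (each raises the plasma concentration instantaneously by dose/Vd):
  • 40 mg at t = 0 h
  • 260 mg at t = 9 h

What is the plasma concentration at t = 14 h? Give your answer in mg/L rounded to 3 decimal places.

249.863 mg/L

k = ln 2 / 23 = 0.03014 per h
Dose 1 (40 mg at t=0 h): 40·exp(−0.03014·14) = 26.232 mg/L
Dose 2 (260 mg at t=9 h): 260·exp(−0.03014·5) = 223.631 mg/L
C(14) = 26.232 + 223.631 = 249.863 mg/L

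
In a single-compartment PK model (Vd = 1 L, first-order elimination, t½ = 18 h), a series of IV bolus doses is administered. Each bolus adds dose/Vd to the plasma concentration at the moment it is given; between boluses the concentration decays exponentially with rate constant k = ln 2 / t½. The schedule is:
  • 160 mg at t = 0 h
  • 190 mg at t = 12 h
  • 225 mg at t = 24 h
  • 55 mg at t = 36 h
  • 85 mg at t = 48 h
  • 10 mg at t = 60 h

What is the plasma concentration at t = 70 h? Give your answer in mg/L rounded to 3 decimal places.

k = ln 2 / 18 = 0.03851 per h
Dose 1 (160 mg at t=0 h): 160·exp(−0.03851·70) = 10.801 mg/L
Dose 2 (190 mg at t=12 h): 190·exp(−0.03851·58) = 20.360 mg/L
Dose 3 (225 mg at t=24 h): 225·exp(−0.03851·46) = 38.272 mg/L
Dose 4 (55 mg at t=36 h): 55·exp(−0.03851·34) = 14.851 mg/L
Dose 5 (85 mg at t=48 h): 85·exp(−0.03851·22) = 36.433 mg/L
Dose 6 (10 mg at t=60 h): 10·exp(−0.03851·10) = 6.804 mg/L
C(70) = 10.801 + 20.360 + 38.272 + 14.851 + 36.433 + 6.804 = 127.520 mg/L

127.520 mg/L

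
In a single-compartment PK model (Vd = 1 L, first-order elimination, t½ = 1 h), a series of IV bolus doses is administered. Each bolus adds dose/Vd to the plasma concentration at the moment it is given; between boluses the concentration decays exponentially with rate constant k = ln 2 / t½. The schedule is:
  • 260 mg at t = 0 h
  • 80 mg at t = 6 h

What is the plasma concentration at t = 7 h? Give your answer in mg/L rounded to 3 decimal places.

k = ln 2 / 1 = 0.69315 per h
Dose 1 (260 mg at t=0 h): 260·exp(−0.69315·7) = 2.031 mg/L
Dose 2 (80 mg at t=6 h): 80·exp(−0.69315·1) = 40.000 mg/L
C(7) = 2.031 + 40.000 = 42.031 mg/L

42.031 mg/L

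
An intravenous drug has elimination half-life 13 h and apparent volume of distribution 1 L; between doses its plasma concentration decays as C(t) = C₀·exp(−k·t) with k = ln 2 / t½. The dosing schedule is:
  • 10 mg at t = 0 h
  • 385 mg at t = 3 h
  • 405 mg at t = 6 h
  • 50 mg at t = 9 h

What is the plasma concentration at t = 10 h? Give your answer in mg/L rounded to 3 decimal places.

645.558 mg/L

k = ln 2 / 13 = 0.05332 per h
Dose 1 (10 mg at t=0 h): 10·exp(−0.05332·10) = 5.867 mg/L
Dose 2 (385 mg at t=3 h): 385·exp(−0.05332·7) = 265.074 mg/L
Dose 3 (405 mg at t=6 h): 405·exp(−0.05332·4) = 327.213 mg/L
Dose 4 (50 mg at t=9 h): 50·exp(−0.05332·1) = 47.404 mg/L
C(10) = 5.867 + 265.074 + 327.213 + 47.404 = 645.558 mg/L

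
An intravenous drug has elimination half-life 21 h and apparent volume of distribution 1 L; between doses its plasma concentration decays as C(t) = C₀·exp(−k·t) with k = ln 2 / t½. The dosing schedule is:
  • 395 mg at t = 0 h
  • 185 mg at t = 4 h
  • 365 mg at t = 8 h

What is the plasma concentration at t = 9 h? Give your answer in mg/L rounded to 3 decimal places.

k = ln 2 / 21 = 0.03301 per h
Dose 1 (395 mg at t=0 h): 395·exp(−0.03301·9) = 293.484 mg/L
Dose 2 (185 mg at t=4 h): 185·exp(−0.03301·5) = 156.855 mg/L
Dose 3 (365 mg at t=8 h): 365·exp(−0.03301·1) = 353.149 mg/L
C(9) = 293.484 + 156.855 + 353.149 = 803.488 mg/L

803.488 mg/L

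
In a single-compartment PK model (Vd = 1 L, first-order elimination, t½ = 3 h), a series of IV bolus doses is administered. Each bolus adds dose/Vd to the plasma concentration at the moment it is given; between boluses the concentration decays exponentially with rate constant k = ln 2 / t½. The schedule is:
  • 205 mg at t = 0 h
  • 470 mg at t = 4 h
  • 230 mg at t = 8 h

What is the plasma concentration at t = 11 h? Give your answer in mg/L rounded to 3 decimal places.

k = ln 2 / 3 = 0.23105 per h
Dose 1 (205 mg at t=0 h): 205·exp(−0.23105·11) = 16.143 mg/L
Dose 2 (470 mg at t=4 h): 470·exp(−0.23105·7) = 93.260 mg/L
Dose 3 (230 mg at t=8 h): 230·exp(−0.23105·3) = 115.000 mg/L
C(11) = 16.143 + 93.260 + 115.000 = 224.403 mg/L

224.403 mg/L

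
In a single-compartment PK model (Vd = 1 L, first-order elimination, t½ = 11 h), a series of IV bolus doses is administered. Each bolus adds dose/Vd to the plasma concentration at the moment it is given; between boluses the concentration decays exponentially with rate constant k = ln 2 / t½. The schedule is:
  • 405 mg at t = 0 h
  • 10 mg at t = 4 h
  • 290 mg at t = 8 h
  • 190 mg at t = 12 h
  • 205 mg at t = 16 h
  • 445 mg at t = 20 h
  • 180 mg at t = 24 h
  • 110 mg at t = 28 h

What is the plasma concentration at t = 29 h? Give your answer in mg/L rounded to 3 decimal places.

786.897 mg/L

k = ln 2 / 11 = 0.06301 per h
Dose 1 (405 mg at t=0 h): 405·exp(−0.06301·29) = 65.137 mg/L
Dose 2 (10 mg at t=4 h): 10·exp(−0.06301·25) = 2.069 mg/L
Dose 3 (290 mg at t=8 h): 290·exp(−0.06301·21) = 77.215 mg/L
Dose 4 (190 mg at t=12 h): 190·exp(−0.06301·17) = 65.092 mg/L
Dose 5 (205 mg at t=16 h): 205·exp(−0.06301·13) = 90.363 mg/L
Dose 6 (445 mg at t=20 h): 445·exp(−0.06301·9) = 252.385 mg/L
Dose 7 (180 mg at t=24 h): 180·exp(−0.06301·5) = 131.353 mg/L
Dose 8 (110 mg at t=28 h): 110·exp(−0.06301·1) = 103.282 mg/L
C(29) = 65.137 + 2.069 + 77.215 + 65.092 + 90.363 + 252.385 + 131.353 + 103.282 = 786.897 mg/L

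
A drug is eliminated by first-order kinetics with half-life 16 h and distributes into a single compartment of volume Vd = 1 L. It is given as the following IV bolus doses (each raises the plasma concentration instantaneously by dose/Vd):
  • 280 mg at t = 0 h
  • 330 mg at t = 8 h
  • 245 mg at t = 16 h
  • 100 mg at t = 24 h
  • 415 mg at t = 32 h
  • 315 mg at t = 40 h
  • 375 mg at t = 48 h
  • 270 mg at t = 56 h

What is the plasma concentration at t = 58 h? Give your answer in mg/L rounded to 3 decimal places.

892.886 mg/L

k = ln 2 / 16 = 0.04332 per h
Dose 1 (280 mg at t=0 h): 280·exp(−0.04332·58) = 22.695 mg/L
Dose 2 (330 mg at t=8 h): 330·exp(−0.04332·50) = 37.826 mg/L
Dose 3 (245 mg at t=16 h): 245·exp(−0.04332·42) = 39.716 mg/L
Dose 4 (100 mg at t=24 h): 100·exp(−0.04332·34) = 22.925 mg/L
Dose 5 (415 mg at t=32 h): 415·exp(−0.04332·26) = 134.547 mg/L
Dose 6 (315 mg at t=40 h): 315·exp(−0.04332·18) = 144.428 mg/L
Dose 7 (375 mg at t=48 h): 375·exp(−0.04332·10) = 243.157 mg/L
Dose 8 (270 mg at t=56 h): 270·exp(−0.04332·2) = 247.591 mg/L
C(58) = 22.695 + 37.826 + 39.716 + 22.925 + 134.547 + 144.428 + 243.157 + 247.591 = 892.886 mg/L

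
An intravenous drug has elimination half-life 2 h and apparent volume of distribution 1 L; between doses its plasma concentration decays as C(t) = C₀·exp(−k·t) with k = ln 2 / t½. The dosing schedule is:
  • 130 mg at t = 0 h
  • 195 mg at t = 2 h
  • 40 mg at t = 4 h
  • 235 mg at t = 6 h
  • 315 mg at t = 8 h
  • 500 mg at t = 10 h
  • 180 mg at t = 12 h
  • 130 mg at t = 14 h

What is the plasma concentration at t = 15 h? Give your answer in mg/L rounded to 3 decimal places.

285.936 mg/L

k = ln 2 / 2 = 0.34657 per h
Dose 1 (130 mg at t=0 h): 130·exp(−0.34657·15) = 0.718 mg/L
Dose 2 (195 mg at t=2 h): 195·exp(−0.34657·13) = 2.154 mg/L
Dose 3 (40 mg at t=4 h): 40·exp(−0.34657·11) = 0.884 mg/L
Dose 4 (235 mg at t=6 h): 235·exp(−0.34657·9) = 10.386 mg/L
Dose 5 (315 mg at t=8 h): 315·exp(−0.34657·7) = 27.842 mg/L
Dose 6 (500 mg at t=10 h): 500·exp(−0.34657·5) = 88.388 mg/L
Dose 7 (180 mg at t=12 h): 180·exp(−0.34657·3) = 63.640 mg/L
Dose 8 (130 mg at t=14 h): 130·exp(−0.34657·1) = 91.924 mg/L
C(15) = 0.718 + 2.154 + 0.884 + 10.386 + 27.842 + 88.388 + 63.640 + 91.924 = 285.936 mg/L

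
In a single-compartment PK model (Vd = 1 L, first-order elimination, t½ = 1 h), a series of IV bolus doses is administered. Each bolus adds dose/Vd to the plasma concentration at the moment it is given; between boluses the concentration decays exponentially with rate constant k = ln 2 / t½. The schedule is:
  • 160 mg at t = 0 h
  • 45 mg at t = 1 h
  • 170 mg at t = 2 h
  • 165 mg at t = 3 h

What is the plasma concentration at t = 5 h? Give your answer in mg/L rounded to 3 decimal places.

70.312 mg/L

k = ln 2 / 1 = 0.69315 per h
Dose 1 (160 mg at t=0 h): 160·exp(−0.69315·5) = 5.000 mg/L
Dose 2 (45 mg at t=1 h): 45·exp(−0.69315·4) = 2.812 mg/L
Dose 3 (170 mg at t=2 h): 170·exp(−0.69315·3) = 21.250 mg/L
Dose 4 (165 mg at t=3 h): 165·exp(−0.69315·2) = 41.250 mg/L
C(5) = 5.000 + 2.812 + 21.250 + 41.250 = 70.312 mg/L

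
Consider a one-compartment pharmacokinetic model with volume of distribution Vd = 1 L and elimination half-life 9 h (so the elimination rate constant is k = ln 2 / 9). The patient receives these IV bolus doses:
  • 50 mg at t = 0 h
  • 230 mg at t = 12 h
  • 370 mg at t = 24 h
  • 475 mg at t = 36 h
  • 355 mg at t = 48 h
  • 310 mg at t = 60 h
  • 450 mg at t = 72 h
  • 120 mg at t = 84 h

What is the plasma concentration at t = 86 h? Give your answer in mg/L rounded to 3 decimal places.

330.889 mg/L

k = ln 2 / 9 = 0.07702 per h
Dose 1 (50 mg at t=0 h): 50·exp(−0.07702·86) = 0.066 mg/L
Dose 2 (230 mg at t=12 h): 230·exp(−0.07702·74) = 0.770 mg/L
Dose 3 (370 mg at t=24 h): 370·exp(−0.07702·62) = 3.122 mg/L
Dose 4 (475 mg at t=36 h): 475·exp(−0.07702·50) = 10.100 mg/L
Dose 5 (355 mg at t=48 h): 355·exp(−0.07702·38) = 19.020 mg/L
Dose 6 (310 mg at t=60 h): 310·exp(−0.07702·26) = 41.852 mg/L
Dose 7 (450 mg at t=72 h): 450·exp(−0.07702·14) = 153.089 mg/L
Dose 8 (120 mg at t=84 h): 120·exp(−0.07702·2) = 102.869 mg/L
C(86) = 0.066 + 0.770 + 3.122 + 10.100 + 19.020 + 41.852 + 153.089 + 102.869 = 330.889 mg/L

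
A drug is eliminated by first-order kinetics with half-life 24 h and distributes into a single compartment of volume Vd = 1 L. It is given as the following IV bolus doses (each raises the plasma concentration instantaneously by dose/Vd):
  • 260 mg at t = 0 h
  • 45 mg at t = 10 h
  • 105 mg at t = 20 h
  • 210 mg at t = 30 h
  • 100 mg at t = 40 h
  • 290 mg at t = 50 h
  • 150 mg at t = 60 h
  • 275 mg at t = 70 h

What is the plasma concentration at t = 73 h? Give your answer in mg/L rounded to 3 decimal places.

665.273 mg/L

k = ln 2 / 24 = 0.02888 per h
Dose 1 (260 mg at t=0 h): 260·exp(−0.02888·73) = 31.575 mg/L
Dose 2 (45 mg at t=10 h): 45·exp(−0.02888·63) = 7.295 mg/L
Dose 3 (105 mg at t=20 h): 105·exp(−0.02888·53) = 22.720 mg/L
Dose 4 (210 mg at t=30 h): 210·exp(−0.02888·43) = 60.656 mg/L
Dose 5 (100 mg at t=40 h): 100·exp(−0.02888·33) = 38.555 mg/L
Dose 6 (290 mg at t=50 h): 290·exp(−0.02888·23) = 149.249 mg/L
Dose 7 (150 mg at t=60 h): 150·exp(−0.02888·13) = 103.047 mg/L
Dose 8 (275 mg at t=70 h): 275·exp(−0.02888·3) = 252.176 mg/L
C(73) = 31.575 + 7.295 + 22.720 + 60.656 + 38.555 + 149.249 + 103.047 + 252.176 = 665.273 mg/L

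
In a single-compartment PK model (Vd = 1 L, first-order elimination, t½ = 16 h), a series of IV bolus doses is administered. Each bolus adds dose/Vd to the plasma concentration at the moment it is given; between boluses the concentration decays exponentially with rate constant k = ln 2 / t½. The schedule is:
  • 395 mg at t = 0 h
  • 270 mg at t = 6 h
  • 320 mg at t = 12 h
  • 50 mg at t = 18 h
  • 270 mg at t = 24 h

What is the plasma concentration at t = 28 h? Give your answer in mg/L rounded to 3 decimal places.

640.996 mg/L

k = ln 2 / 16 = 0.04332 per h
Dose 1 (395 mg at t=0 h): 395·exp(−0.04332·28) = 117.434 mg/L
Dose 2 (270 mg at t=6 h): 270·exp(−0.04332·22) = 104.099 mg/L
Dose 3 (320 mg at t=12 h): 320·exp(−0.04332·16) = 160.000 mg/L
Dose 4 (50 mg at t=18 h): 50·exp(−0.04332·10) = 32.421 mg/L
Dose 5 (270 mg at t=24 h): 270·exp(−0.04332·4) = 227.042 mg/L
C(28) = 117.434 + 104.099 + 160.000 + 32.421 + 227.042 = 640.996 mg/L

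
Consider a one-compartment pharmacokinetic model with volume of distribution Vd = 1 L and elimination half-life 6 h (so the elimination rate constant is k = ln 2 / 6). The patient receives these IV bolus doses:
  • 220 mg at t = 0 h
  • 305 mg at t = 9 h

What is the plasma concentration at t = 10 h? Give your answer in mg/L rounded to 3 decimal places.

k = ln 2 / 6 = 0.11552 per h
Dose 1 (220 mg at t=0 h): 220·exp(−0.11552·10) = 69.296 mg/L
Dose 2 (305 mg at t=9 h): 305·exp(−0.11552·1) = 271.724 mg/L
C(10) = 69.296 + 271.724 = 341.020 mg/L

341.020 mg/L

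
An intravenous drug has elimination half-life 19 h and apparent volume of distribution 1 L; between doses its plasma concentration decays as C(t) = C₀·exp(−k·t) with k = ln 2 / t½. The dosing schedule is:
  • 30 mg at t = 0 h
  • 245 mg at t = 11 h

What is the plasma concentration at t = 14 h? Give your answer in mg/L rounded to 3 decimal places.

k = ln 2 / 19 = 0.03648 per h
Dose 1 (30 mg at t=0 h): 30·exp(−0.03648·14) = 18.002 mg/L
Dose 2 (245 mg at t=11 h): 245·exp(−0.03648·3) = 219.601 mg/L
C(14) = 18.002 + 219.601 = 237.603 mg/L

237.603 mg/L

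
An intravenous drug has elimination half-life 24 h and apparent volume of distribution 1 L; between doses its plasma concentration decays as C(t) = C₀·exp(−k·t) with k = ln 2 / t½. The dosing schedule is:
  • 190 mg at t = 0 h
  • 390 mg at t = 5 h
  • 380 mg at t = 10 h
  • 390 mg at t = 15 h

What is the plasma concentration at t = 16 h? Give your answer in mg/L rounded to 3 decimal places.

k = ln 2 / 24 = 0.02888 per h
Dose 1 (190 mg at t=0 h): 190·exp(−0.02888·16) = 119.692 mg/L
Dose 2 (390 mg at t=5 h): 390·exp(−0.02888·11) = 283.852 mg/L
Dose 3 (380 mg at t=10 h): 380·exp(−0.02888·6) = 319.541 mg/L
Dose 4 (390 mg at t=15 h): 390·exp(−0.02888·1) = 378.897 mg/L
C(16) = 119.692 + 283.852 + 319.541 + 378.897 = 1101.983 mg/L

1101.983 mg/L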